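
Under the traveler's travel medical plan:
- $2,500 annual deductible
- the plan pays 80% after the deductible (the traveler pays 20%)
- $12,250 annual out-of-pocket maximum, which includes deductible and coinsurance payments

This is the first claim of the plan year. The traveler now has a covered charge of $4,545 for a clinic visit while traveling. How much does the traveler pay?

$2,909

Deductible not yet touched, so the first $2,500 of the bill goes to the deductible.
The remaining $2,045 (= $4,545 − $2,500) moves to coinsurance.
Traveler's 20% share of $2,045 is $409.
That puts the traveler's cost at $2,500 + $409 = $2,909 before any cap.
Year-to-date out-of-pocket becomes $0 + $2,909 = $2,909, still under the $12,250 maximum, so no cap applies.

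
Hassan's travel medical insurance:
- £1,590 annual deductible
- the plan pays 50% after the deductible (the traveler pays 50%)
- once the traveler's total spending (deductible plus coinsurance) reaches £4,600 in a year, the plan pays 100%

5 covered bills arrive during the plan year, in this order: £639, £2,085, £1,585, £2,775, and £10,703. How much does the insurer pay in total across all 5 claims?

£13,187

Bill 1, £639: fully absorbed by the deductible. Cost to traveler: £639. OOP to date £639. Insurer: £639 − £639 = £0.
Bill 2, £2,085: £951 finishes the deductible; £1,134 goes to coinsurance; coinsurance £1,134 × 50% = £567. Traveler pays £1,518; OOP now £2,157. Insurer: £2,085 − £1,518 = £567.
Bill 3, £1,585: deductible met; 50% of £1,585 = £792.50. Cost to traveler: £792.50. OOP to date £2,949.50. Plan pays £1,585 − £792.50 = £792.50.
Bill 4, £2,775: deductible met; 50% of £2,775 = £1,387.50. Traveler pays £1,387.50; OOP now £4,337. Plan pays £2,775 − £1,387.50 = £1,387.50.
Bill 5, £10,703: deductible already satisfied, so traveler's share is 50% × £10,703 = £5,351.50. That would push OOP to £9,688.50, over the £4,600 cap, so traveler pays £4,600 − £4,337 = £263. Plan pays £10,703 − £263 = £10,440.
Insurer total = bills − traveler's total = £17,787 − £4,600 = £13,187.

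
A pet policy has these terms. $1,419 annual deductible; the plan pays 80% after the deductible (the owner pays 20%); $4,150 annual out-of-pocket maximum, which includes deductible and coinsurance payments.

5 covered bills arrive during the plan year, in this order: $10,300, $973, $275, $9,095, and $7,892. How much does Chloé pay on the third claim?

$55

Bill 1, $10,300: $1,419 finishes the deductible; $8,881 goes to coinsurance; owner's 20% is $1,776.20. Owner owes $3,195.20 (running OOP $3,195.20).
Bill 2, $973: 20% coinsurance on $973 = $194.60. Cost to owner: $194.60. OOP to date $3,389.80.
Bill 3, $275: 20% coinsurance on $275 = $55. Owner pays $55; OOP now $3,444.80.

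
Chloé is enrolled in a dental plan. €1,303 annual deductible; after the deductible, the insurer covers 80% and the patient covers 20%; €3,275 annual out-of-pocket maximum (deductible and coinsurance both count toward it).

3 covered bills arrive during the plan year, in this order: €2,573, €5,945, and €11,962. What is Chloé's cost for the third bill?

#1 (€2,573): €1,303 to deductible, leaving €1,270; 20% of €1,270 = €254. Cost to patient: €1,557. OOP to date €1,557.
#2 (€5,945): deductible met; 20% of €5,945 = €1,189. Patient pays €1,189; OOP now €2,746.
#3 (€11,962): deductible already satisfied, so patient's share is 20% × €11,962 = €2,392.40. Adding that to €2,746 gives €5,138.40, past the €3,275 cap; patient pays only €3,275 − €2,746 = €529.

€529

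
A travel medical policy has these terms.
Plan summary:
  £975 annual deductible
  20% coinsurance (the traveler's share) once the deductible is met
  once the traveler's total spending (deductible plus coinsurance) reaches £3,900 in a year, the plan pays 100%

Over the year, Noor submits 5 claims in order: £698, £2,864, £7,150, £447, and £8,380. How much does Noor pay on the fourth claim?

Claim 1 — £698: all of it applies to the deductible. Cost to traveler: £698. OOP to date £698.
Claim 2 — £2,864: £277 finishes the deductible; £2,587 goes to coinsurance; coinsurance £2,587 × 20% = £517.40. Cost to traveler: £794.40. OOP to date £1,492.40.
Claim 3 — £7,150: deductible met; 20% of £7,150 = £1,430. Traveler pays £1,430; OOP now £2,922.40.
Claim 4 — £447: 20% coinsurance on £447 = £89.40. Traveler owes £89.40 (running OOP £3,011.80).

£89.40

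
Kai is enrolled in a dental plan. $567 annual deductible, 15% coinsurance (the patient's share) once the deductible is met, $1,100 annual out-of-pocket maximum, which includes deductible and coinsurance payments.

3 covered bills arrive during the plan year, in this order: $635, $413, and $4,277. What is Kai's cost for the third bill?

Claim 1 — $635: $567 finishes the deductible; $68 goes to coinsurance; coinsurance $68 × 15% = $10.20. Patient pays $577.20; OOP now $577.20.
Claim 2 — $413: deductible already satisfied, so patient's share is 15% × $413 = $61.95. Patient pays $61.95; OOP now $639.15.
Claim 3 — $4,277: 15% coinsurance on $4,277 = $641.55. That would push OOP to $1,280.70, over the $1,100 cap, so patient pays $1,100 − $639.15 = $460.85.

$460.85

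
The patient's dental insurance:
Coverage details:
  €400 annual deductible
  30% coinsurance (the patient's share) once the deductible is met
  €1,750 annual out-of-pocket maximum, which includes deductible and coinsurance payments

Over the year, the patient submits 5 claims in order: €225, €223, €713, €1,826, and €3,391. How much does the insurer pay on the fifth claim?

#1 (€225): fully absorbed by the deductible. Patient pays €225; OOP now €225. Insurer: €225 − €225 = €0.
#2 (€223): €175 to deductible, leaving €48; patient's 30% is €14.40. Cost to patient: €189.40. OOP to date €414.40. Insurer: €223 − €189.40 = €33.60.
#3 (€713): deductible met; 30% of €713 = €213.90. Patient owes €213.90 (running OOP €628.30). Insurer: €713 − €213.90 = €499.10.
#4 (€1,826): 30% coinsurance on €1,826 = €547.80. Patient pays €547.80; OOP now €1,176.10. Insurer: €1,826 − €547.80 = €1,278.20.
#5 (€3,391): deductible already satisfied, so patient's share is 30% × €3,391 = €1,017.30. Adding that to €1,176.10 gives €2,193.40, past the €1,750 cap; patient pays only €1,750 − €1,176.10 = €573.90. Plan pays €3,391 − €573.90 = €2,817.10.

€2,817.10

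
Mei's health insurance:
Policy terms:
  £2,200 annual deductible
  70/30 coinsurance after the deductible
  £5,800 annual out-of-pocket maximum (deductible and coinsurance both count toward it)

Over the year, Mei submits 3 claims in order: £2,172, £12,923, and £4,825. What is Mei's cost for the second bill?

Bill 1, £2,172: fully absorbed by the deductible. Cost to patient: £2,172. OOP to date £2,172.
Bill 2, £12,923: £28 to deductible, leaving £12,895; patient's 30% is £3,868.50. Deductible plus coinsurance: £28 + £3,868.50 = £3,896.50. Adding that to £2,172 gives £6,068.50, past the £5,800 cap; patient pays only £5,800 − £2,172 = £3,628.

£3,628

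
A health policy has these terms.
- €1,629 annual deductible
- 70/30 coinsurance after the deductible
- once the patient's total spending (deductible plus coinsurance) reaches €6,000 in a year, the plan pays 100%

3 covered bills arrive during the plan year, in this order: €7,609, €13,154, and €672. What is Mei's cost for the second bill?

#1 (€7,609): €1,629 to deductible, leaving €5,980; patient's 30% is €1,794. Cost to patient: €3,423. OOP to date €3,423.
#2 (€13,154): 30% coinsurance on €13,154 = €3,946.20. Adding that to €3,423 gives €7,369.20, past the €6,000 cap; patient pays only €6,000 − €3,423 = €2,577.

€2,577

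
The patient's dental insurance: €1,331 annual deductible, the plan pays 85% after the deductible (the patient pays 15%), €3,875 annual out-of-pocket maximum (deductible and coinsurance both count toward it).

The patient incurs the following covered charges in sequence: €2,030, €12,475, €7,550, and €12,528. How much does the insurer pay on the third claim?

#1 (€2,030): deductible takes €1,331, €699 remains; coinsurance €699 × 15% = €104.85. Cost to patient: €1,435.85. OOP to date €1,435.85. Insurer: €2,030 − €1,435.85 = €594.15.
#2 (€12,475): deductible met; 15% of €12,475 = €1,871.25. Patient pays €1,871.25; OOP now €3,307.10. Plan pays €12,475 − €1,871.25 = €10,603.75.
#3 (€7,550): deductible met; 15% of €7,550 = €1,132.50. That would push OOP to €4,439.60, over the €3,875 cap, so patient pays €3,875 − €3,307.10 = €567.90. Plan pays €7,550 − €567.90 = €6,982.10.

€6,982.10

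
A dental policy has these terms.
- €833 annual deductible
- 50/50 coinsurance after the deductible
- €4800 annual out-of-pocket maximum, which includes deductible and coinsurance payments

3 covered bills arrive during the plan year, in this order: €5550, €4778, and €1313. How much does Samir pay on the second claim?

Claim 1 (€5550): €833 finishes the deductible; €4717 goes to coinsurance; 50% of €4717 = €2358.50. Patient owes €3191.50 (running OOP €3191.50).
Claim 2 (€4778): 50% coinsurance on €4778 = €2389. Adding that to €3191.50 gives €5580.50, past the €4800 cap; patient pays only €4800 − €3191.50 = €1608.50.

€1608.50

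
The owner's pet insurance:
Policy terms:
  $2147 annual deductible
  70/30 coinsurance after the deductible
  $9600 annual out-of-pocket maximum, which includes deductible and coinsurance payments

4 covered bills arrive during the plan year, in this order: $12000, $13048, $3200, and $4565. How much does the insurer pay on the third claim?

$2617.30

Claim 1 — $12000: $2147 to deductible, leaving $9853; owner's 30% is $2955.90. Owner pays $5102.90; OOP now $5102.90. Insurer: $12000 − $5102.90 = $6897.10.
Claim 2 — $13048: deductible met; 30% of $13048 = $3914.40. Owner owes $3914.40 (running OOP $9017.30). Insurer: $13048 − $3914.40 = $9133.60.
Claim 3 — $3200: deductible already satisfied, so owner's share is 30% × $3200 = $960. Adding that to $9017.30 gives $9977.30, past the $9600 cap; owner pays only $9600 − $9017.30 = $582.70. Plan pays $3200 − $582.70 = $2617.30.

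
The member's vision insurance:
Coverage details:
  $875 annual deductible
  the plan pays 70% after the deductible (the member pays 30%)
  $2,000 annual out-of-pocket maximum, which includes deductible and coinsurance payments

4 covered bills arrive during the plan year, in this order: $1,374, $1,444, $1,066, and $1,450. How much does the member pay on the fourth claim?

Claim 1 — $1,374: $875 to deductible, leaving $499; 30% of $499 = $149.70. Cost to member: $1,024.70. OOP to date $1,024.70.
Claim 2 — $1,444: 30% coinsurance on $1,444 = $433.20. Member owes $433.20 (running OOP $1,457.90).
Claim 3 — $1,066: deductible already satisfied, so member's share is 30% × $1,066 = $319.80. Member owes $319.80 (running OOP $1,777.70).
Claim 4 — $1,450: 30% coinsurance on $1,450 = $435. OOP would hit $2,212.70 > $2,000, so the cap limits the member to $2,000 − $1,777.70 = $222.30.

$222.30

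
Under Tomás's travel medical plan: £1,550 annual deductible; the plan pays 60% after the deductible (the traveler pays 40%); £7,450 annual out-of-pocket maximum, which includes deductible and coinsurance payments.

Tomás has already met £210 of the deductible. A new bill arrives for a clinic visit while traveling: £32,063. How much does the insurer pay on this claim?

£24,823

£210 of the £1,550 deductible is already met, leaving £1,340.
After the £1,340 deductible portion, £32,063 − £1,340 = £30,723 is subject to coinsurance.
Coinsurance: £30,723 × 40% = £12,289.20.
That puts the traveler's cost at £1,340 + £12,289.20 = £13,629.20 before any cap.
That would bring total out-of-pocket to £13,839.20, past the £7,450 cap. The traveler is capped at £7,450 − £210 = £7,240 on this claim.
Insurer pays the balance: £32,063 − £7,240 = £24,823.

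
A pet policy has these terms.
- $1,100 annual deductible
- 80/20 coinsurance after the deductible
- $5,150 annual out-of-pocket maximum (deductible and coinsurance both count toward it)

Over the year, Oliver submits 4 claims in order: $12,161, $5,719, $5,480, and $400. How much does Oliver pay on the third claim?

$694

#1 ($12,161): deductible takes $1,100, $11,061 remains; coinsurance $11,061 × 20% = $2,212.20. Owner pays $3,312.20; OOP now $3,312.20.
#2 ($5,719): 20% coinsurance on $5,719 = $1,143.80. Cost to owner: $1,143.80. OOP to date $4,456.
#3 ($5,480): 20% coinsurance on $5,480 = $1,096. Adding that to $4,456 gives $5,552, past the $5,150 cap; owner pays only $5,150 − $4,456 = $694.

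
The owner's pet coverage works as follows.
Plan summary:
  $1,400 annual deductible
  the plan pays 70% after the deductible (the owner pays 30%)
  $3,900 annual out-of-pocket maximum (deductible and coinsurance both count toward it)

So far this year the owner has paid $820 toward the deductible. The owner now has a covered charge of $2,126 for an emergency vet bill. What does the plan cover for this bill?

$1,082.20

Deductible still to meet: $1,400 − $820 = $580.
The remaining $1,546 (= $2,126 − $580) moves to coinsurance.
Coinsurance: $1,546 × 30% = $463.80.
Owner responsibility before any cap: $580 + $463.80 = $1,043.80.
Cumulative spending $820 + $1,043.80 = $1,863.80 stays under the $3,900 maximum.
The plan picks up $2,126 − $1,043.80 = $1,082.20.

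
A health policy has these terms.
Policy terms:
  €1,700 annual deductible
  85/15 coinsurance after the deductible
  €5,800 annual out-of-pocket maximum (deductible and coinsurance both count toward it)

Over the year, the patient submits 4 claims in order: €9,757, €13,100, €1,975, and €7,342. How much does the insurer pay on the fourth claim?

€6,711.80

Bill 1, €9,757: deductible takes €1,700, €8,057 remains; 15% of €8,057 = €1,208.55. Patient owes €2,908.55 (running OOP €2,908.55). Insurer: €9,757 − €2,908.55 = €6,848.45.
Bill 2, €13,100: deductible already satisfied, so patient's share is 15% × €13,100 = €1,965. Cost to patient: €1,965. OOP to date €4,873.55. Insurer: €13,100 − €1,965 = €11,135.
Bill 3, €1,975: deductible already satisfied, so patient's share is 15% × €1,975 = €296.25. Patient pays €296.25; OOP now €5,169.80. Insurer: €1,975 − €296.25 = €1,678.75.
Bill 4, €7,342: deductible met; 15% of €7,342 = €1,101.30. OOP would hit €6,271.10 > €5,800, so the cap limits the patient to €5,800 − €5,169.80 = €630.20. Insurer: €7,342 − €630.20 = €6,711.80.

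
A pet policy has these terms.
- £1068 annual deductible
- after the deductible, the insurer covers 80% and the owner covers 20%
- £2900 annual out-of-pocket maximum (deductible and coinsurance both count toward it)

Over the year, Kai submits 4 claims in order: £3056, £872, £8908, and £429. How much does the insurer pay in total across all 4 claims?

£10365

Bill 1, £3056: £1068 finishes the deductible; £1988 goes to coinsurance; coinsurance £1988 × 20% = £397.60. Owner owes £1465.60 (running OOP £1465.60). Insurer: £3056 − £1465.60 = £1590.40.
Bill 2, £872: deductible met; 20% of £872 = £174.40. Owner pays £174.40; OOP now £1640. Plan pays £872 − £174.40 = £697.60.
Bill 3, £8908: deductible met; 20% of £8908 = £1781.60. That would push OOP to £3421.60, over the £2900 cap, so owner pays £2900 − £1640 = £1260. Insurer: £8908 − £1260 = £7648.
Bill 4, £429: 20% coinsurance on £429 = £85.80. OOP would hit £2985.80 > £2900, so the cap limits the owner to £2900 − £2900 = £0. Insurer: £429 − £0 = £429.
Insurer total = bills − owner's total = £13265 − £2900 = £10365.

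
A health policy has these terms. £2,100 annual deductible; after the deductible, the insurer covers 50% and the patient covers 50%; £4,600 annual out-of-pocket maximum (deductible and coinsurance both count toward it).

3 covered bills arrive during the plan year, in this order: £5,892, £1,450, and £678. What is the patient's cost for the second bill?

Bill 1, £5,892: £2,100 finishes the deductible; £3,792 goes to coinsurance; patient's 50% is £1,896. Cost to patient: £3,996. OOP to date £3,996.
Bill 2, £1,450: 50% coinsurance on £1,450 = £725. Adding that to £3,996 gives £4,721, past the £4,600 cap; patient pays only £4,600 − £3,996 = £604.

£604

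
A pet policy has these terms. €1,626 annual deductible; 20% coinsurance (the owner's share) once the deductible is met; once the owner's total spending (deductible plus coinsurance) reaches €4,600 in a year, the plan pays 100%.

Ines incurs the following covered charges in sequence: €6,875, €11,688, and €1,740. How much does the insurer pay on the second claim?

€9,763.80

Claim 1 (€6,875): €1,626 finishes the deductible; €5,249 goes to coinsurance; coinsurance €5,249 × 20% = €1,049.80. Owner owes €2,675.80 (running OOP €2,675.80). Plan pays €6,875 − €2,675.80 = €4,199.20.
Claim 2 (€11,688): deductible met; 20% of €11,688 = €2,337.60. Adding that to €2,675.80 gives €5,013.40, past the €4,600 cap; owner pays only €4,600 − €2,675.80 = €1,924.20. Plan pays €11,688 − €1,924.20 = €9,763.80.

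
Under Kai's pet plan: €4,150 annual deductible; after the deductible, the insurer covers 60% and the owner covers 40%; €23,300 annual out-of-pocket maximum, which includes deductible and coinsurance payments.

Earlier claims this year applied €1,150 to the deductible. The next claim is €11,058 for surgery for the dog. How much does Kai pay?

€6,223.20

Deductible still to meet: €4,150 − €1,150 = €3,000.
The remaining €8,058 (= €11,058 − €3,000) moves to coinsurance.
40% of €8,058 = €3,223.20 falls to the owner.
That puts the owner's cost at €3,000 + €3,223.20 = €6,223.20 before any cap.
Year-to-date out-of-pocket becomes €1,150 + €6,223.20 = €7,373.20, still under the €23,300 maximum, so no cap applies.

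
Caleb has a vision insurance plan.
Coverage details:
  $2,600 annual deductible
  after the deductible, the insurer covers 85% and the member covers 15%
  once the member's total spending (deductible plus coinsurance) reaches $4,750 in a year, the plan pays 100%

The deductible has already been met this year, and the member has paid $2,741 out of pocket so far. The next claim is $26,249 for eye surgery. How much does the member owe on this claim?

$2,009

With the deductible met, the entire $26,249 is subject to coinsurance.
Coinsurance: $26,249 × 15% = $3,937.35.
Adding $3,937.35 to the $2,741 already spent would give $6,678.35, which exceeds the $4,750 cap; the member pays just $4,750 − $2,741 = $2,009.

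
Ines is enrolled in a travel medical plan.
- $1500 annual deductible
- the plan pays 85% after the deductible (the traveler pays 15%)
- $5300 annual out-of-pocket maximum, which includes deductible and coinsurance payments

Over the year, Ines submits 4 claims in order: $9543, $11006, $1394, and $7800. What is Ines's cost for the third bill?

#1 ($9543): $1500 to deductible, leaving $8043; traveler's 15% is $1206.45. Traveler pays $2706.45; OOP now $2706.45.
#2 ($11006): deductible already satisfied, so traveler's share is 15% × $11006 = $1650.90. Cost to traveler: $1650.90. OOP to date $4357.35.
#3 ($1394): 15% coinsurance on $1394 = $209.10. Cost to traveler: $209.10. OOP to date $4566.45.

$209.10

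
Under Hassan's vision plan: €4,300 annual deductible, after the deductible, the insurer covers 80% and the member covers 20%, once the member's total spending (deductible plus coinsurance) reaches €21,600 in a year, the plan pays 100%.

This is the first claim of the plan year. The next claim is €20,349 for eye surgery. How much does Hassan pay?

€7,509.80

The full €4,300 deductible is still open; €4,300 of this bill applies to it.
The remaining €16,049 (= €20,349 − €4,300) moves to coinsurance.
Member's 20% share of €16,049 is €3,209.80.
Member responsibility before any cap: €4,300 + €3,209.80 = €7,509.80.
Total out-of-pocket so far would be €0 + €7,509.80 = €7,509.80, below the €21,600 cap — no reduction.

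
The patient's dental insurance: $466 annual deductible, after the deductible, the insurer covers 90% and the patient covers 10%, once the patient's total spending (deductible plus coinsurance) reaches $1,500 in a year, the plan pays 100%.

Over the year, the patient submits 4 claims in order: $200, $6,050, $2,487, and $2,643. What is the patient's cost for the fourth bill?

$206.90

Claim 1 — $200: fully absorbed by the deductible. Patient owes $200 (running OOP $200).
Claim 2 — $6,050: $266 to deductible, leaving $5,784; patient's 10% is $578.40. Patient owes $844.40 (running OOP $1,044.40).
Claim 3 — $2,487: 10% coinsurance on $2,487 = $248.70. Cost to patient: $248.70. OOP to date $1,293.10.
Claim 4 — $2,643: 10% coinsurance on $2,643 = $264.30. Adding that to $1,293.10 gives $1,557.40, past the $1,500 cap; patient pays only $1,500 − $1,293.10 = $206.90.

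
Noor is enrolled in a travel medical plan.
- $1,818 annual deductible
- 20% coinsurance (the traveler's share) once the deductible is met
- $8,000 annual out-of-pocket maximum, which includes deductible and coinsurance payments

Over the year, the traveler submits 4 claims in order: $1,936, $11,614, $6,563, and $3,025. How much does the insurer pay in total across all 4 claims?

$17,056

Claim 1 ($1,936): deductible takes $1,818, $118 remains; 20% of $118 = $23.60. Traveler owes $1,841.60 (running OOP $1,841.60). Plan pays $1,936 − $1,841.60 = $94.40.
Claim 2 ($11,614): deductible met; 20% of $11,614 = $2,322.80. Traveler pays $2,322.80; OOP now $4,164.40. Insurer: $11,614 − $2,322.80 = $9,291.20.
Claim 3 ($6,563): deductible already satisfied, so traveler's share is 20% × $6,563 = $1,312.60. Traveler pays $1,312.60; OOP now $5,477. Insurer: $6,563 − $1,312.60 = $5,250.40.
Claim 4 ($3,025): 20% coinsurance on $3,025 = $605. Cost to traveler: $605. OOP to date $6,082. Plan pays $3,025 − $605 = $2,420.
Insurer total = bills − traveler's total = $23,138 − $6,082 = $17,056.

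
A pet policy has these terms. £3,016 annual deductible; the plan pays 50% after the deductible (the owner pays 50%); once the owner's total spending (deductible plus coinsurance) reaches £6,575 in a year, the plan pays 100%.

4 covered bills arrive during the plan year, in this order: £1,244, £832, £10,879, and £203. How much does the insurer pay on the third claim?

#1 (£1,244): entire amount goes to the deductible. Owner owes £1,244 (running OOP £1,244). Insurer: £1,244 − £1,244 = £0.
#2 (£832): fully absorbed by the deductible. Owner pays £832; OOP now £2,076. Plan pays £832 − £832 = £0.
#3 (£10,879): £940 to deductible, leaving £9,939; 50% of £9,939 = £4,969.50. Claim cost before the cap: £940 + £4,969.50 = £5,909.50. OOP would hit £7,985.50 > £6,575, so the cap limits the owner to £6,575 − £2,076 = £4,499. Insurer: £10,879 − £4,499 = £6,380.

£6,380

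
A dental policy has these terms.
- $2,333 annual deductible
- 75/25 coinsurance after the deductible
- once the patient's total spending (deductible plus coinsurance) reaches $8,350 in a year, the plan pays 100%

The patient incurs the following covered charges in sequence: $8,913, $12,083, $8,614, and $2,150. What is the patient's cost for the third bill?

$1,351.25

Claim 1 ($8,913): $2,333 to deductible, leaving $6,580; 25% of $6,580 = $1,645. Patient pays $3,978; OOP now $3,978.
Claim 2 ($12,083): 25% coinsurance on $12,083 = $3,020.75. Cost to patient: $3,020.75. OOP to date $6,998.75.
Claim 3 ($8,614): deductible already satisfied, so patient's share is 25% × $8,614 = $2,153.50. Adding that to $6,998.75 gives $9,152.25, past the $8,350 cap; patient pays only $8,350 − $6,998.75 = $1,351.25.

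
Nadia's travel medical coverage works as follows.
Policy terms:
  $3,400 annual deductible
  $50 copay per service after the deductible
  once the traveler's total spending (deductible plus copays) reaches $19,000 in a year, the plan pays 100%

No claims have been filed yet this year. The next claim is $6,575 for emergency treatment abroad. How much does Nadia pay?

The full $3,400 deductible is still open; $3,400 of this bill applies to it.
The remaining $3,175 (= $6,575 − $3,400) moves to the copay.
Copay on this service: $50.
That puts the traveler's cost at $3,400 + $50 = $3,450 before any cap.
Year-to-date out-of-pocket becomes $0 + $3,450 = $3,450, still under the $19,000 maximum, so no cap applies.

$3,450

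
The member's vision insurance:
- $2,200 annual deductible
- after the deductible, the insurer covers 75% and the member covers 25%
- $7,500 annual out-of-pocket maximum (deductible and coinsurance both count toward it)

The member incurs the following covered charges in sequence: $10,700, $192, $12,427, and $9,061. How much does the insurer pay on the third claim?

Bill 1, $10,700: $2,200 finishes the deductible; $8,500 goes to coinsurance; coinsurance $8,500 × 25% = $2,125. Member owes $4,325 (running OOP $4,325). Insurer: $10,700 − $4,325 = $6,375.
Bill 2, $192: deductible met; 25% of $192 = $48. Cost to member: $48. OOP to date $4,373. Insurer: $192 − $48 = $144.
Bill 3, $12,427: deductible met; 25% of $12,427 = $3,106.75. Cost to member: $3,106.75. OOP to date $7,479.75. Insurer: $12,427 − $3,106.75 = $9,320.25.

$9,320.25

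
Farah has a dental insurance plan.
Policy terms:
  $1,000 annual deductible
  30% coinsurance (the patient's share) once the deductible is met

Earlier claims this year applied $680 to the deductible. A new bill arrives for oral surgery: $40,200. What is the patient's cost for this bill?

$680 of the $1,000 deductible is already met, leaving $320.
That leaves $40,200 − $320 = $39,880 for coinsurance.
Patient's 30% share of $39,880 is $11,964.
That puts the patient's cost at $320 + $11,964 = $12,284.

$12,284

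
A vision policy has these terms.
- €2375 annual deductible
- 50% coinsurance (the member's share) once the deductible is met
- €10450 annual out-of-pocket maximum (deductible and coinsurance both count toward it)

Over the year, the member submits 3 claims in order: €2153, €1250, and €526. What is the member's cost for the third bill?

Claim 1 — €2153: fully absorbed by the deductible. Member pays €2153; OOP now €2153.
Claim 2 — €1250: €222 finishes the deductible; €1028 goes to coinsurance; member's 50% is €514. Member pays €736; OOP now €2889.
Claim 3 — €526: deductible already satisfied, so member's share is 50% × €526 = €263. Member pays €263; OOP now €3152.

€263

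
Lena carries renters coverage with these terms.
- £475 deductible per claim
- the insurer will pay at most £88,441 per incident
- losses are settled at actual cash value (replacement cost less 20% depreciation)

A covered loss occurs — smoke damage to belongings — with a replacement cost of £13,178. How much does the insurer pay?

£10,067.40

At 20% depreciation, ACV = £13,178 − £2,635.60 = £10,542.40.
Less the £475 deductible: £10,542.40 − £475 = £10,067.40.
That's under the £88,441 cap, so the insurer reimburses the full £10,067.40.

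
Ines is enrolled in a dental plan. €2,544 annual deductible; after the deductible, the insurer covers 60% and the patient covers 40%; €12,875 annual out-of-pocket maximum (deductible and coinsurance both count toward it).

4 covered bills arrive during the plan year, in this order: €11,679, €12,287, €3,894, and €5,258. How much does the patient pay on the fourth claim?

€204.60

Bill 1, €11,679: €2,544 finishes the deductible; €9,135 goes to coinsurance; coinsurance €9,135 × 40% = €3,654. Patient pays €6,198; OOP now €6,198.
Bill 2, €12,287: deductible met; 40% of €12,287 = €4,914.80. Cost to patient: €4,914.80. OOP to date €11,112.80.
Bill 3, €3,894: 40% coinsurance on €3,894 = €1,557.60. Patient pays €1,557.60; OOP now €12,670.40.
Bill 4, €5,258: 40% coinsurance on €5,258 = €2,103.20. That would push OOP to €14,773.60, over the €12,875 cap, so patient pays €12,875 − €12,670.40 = €204.60.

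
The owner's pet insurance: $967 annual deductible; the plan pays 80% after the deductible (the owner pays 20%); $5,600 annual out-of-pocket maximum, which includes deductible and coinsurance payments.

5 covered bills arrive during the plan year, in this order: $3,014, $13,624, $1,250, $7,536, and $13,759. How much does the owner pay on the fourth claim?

$1,248.80

Claim 1 — $3,014: deductible takes $967, $2,047 remains; coinsurance $2,047 × 20% = $409.40. Owner pays $1,376.40; OOP now $1,376.40.
Claim 2 — $13,624: 20% coinsurance on $13,624 = $2,724.80. Owner pays $2,724.80; OOP now $4,101.20.
Claim 3 — $1,250: 20% coinsurance on $1,250 = $250. Owner pays $250; OOP now $4,351.20.
Claim 4 — $7,536: deductible met; 20% of $7,536 = $1,507.20. Adding that to $4,351.20 gives $5,858.40, past the $5,600 cap; owner pays only $5,600 − $4,351.20 = $1,248.80.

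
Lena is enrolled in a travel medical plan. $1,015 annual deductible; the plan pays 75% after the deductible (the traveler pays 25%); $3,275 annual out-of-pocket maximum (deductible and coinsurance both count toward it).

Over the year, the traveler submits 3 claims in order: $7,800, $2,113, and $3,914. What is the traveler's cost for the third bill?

$35.50

Bill 1, $7,800: $1,015 finishes the deductible; $6,785 goes to coinsurance; 25% of $6,785 = $1,696.25. Cost to traveler: $2,711.25. OOP to date $2,711.25.
Bill 2, $2,113: deductible met; 25% of $2,113 = $528.25. Cost to traveler: $528.25. OOP to date $3,239.50.
Bill 3, $3,914: deductible already satisfied, so traveler's share is 25% × $3,914 = $978.50. Adding that to $3,239.50 gives $4,218, past the $3,275 cap; traveler pays only $3,275 − $3,239.50 = $35.50.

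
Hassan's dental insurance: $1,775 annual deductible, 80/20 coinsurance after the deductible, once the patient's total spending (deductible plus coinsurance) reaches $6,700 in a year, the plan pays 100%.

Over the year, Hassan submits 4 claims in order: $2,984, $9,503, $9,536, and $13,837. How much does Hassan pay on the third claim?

#1 ($2,984): deductible takes $1,775, $1,209 remains; patient's 20% is $241.80. Patient pays $2,016.80; OOP now $2,016.80.
#2 ($9,503): deductible met; 20% of $9,503 = $1,900.60. Cost to patient: $1,900.60. OOP to date $3,917.40.
#3 ($9,536): deductible already satisfied, so patient's share is 20% × $9,536 = $1,907.20. Patient pays $1,907.20; OOP now $5,824.60.

$1,907.20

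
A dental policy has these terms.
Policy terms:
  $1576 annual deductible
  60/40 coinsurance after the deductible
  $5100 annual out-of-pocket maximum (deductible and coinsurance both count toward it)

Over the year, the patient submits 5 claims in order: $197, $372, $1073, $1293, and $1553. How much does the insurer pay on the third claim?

Claim 1 ($197): entire amount goes to the deductible. Cost to patient: $197. OOP to date $197. Plan pays $197 − $197 = $0.
Claim 2 ($372): entire amount goes to the deductible. Patient pays $372; OOP now $569. Plan pays $372 − $372 = $0.
Claim 3 ($1073): deductible takes $1007, $66 remains; patient's 40% is $26.40. Patient pays $1033.40; OOP now $1602.40. Insurer: $1073 − $1033.40 = $39.60.

$39.60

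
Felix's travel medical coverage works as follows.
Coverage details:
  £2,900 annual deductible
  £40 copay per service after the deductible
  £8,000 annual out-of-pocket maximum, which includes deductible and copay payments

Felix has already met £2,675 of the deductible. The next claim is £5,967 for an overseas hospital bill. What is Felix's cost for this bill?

Deductible still to meet: £2,900 − £2,675 = £225.
That leaves £5,967 − £225 = £5,742 for the copay.
Copay on this service: £40.
So the traveler owes £225 + £40 = £265 before any cap.
Cumulative spending £2,675 + £265 = £2,940 stays under the £8,000 maximum.

£265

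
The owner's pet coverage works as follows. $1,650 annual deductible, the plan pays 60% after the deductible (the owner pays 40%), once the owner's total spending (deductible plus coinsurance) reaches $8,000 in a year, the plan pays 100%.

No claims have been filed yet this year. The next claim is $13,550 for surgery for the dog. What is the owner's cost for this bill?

$6,410

Deductible not yet touched, so the first $1,650 of the bill goes to the deductible.
After the $1,650 deductible portion, $13,550 − $1,650 = $11,900 is subject to coinsurance.
40% of $11,900 = $4,760 falls to the owner.
So the owner owes $1,650 + $4,760 = $6,410 before any cap.
Total out-of-pocket so far would be $0 + $6,410 = $6,410, below the $8,000 cap — no reduction.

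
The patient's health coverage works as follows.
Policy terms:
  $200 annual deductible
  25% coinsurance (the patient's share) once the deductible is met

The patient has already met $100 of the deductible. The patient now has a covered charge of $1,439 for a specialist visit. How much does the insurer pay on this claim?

$100 of the $200 deductible is already met, leaving $100.
After the $100 deductible portion, $1,439 − $100 = $1,339 is subject to coinsurance.
Patient's 25% share of $1,339 is $334.75.
Patient responsibility: $100 + $334.75 = $434.75.
The plan picks up $1,439 − $434.75 = $1,004.25.

$1,004.25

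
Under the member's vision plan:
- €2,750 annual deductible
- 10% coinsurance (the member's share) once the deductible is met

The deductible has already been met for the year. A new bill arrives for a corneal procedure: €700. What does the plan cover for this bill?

With the deductible met, the entire €700 is subject to coinsurance.
10% of €700 = €70 falls to the member.
The insurer covers the remainder: €700 − €70 = €630.

€630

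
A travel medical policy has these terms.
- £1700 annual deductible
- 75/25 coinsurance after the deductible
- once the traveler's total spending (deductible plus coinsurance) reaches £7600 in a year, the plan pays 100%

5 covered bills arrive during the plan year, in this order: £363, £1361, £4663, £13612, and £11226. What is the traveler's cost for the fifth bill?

£1325.25

#1 (£363): all of it applies to the deductible. Traveler pays £363; OOP now £363.
#2 (£1361): £1337 finishes the deductible; £24 goes to coinsurance; coinsurance £24 × 25% = £6. Traveler owes £1343 (running OOP £1706).
#3 (£4663): deductible already satisfied, so traveler's share is 25% × £4663 = £1165.75. Traveler pays £1165.75; OOP now £2871.75.
#4 (£13612): 25% coinsurance on £13612 = £3403. Cost to traveler: £3403. OOP to date £6274.75.
#5 (£11226): 25% coinsurance on £11226 = £2806.50. That would push OOP to £9081.25, over the £7600 cap, so traveler pays £7600 − £6274.75 = £1325.25.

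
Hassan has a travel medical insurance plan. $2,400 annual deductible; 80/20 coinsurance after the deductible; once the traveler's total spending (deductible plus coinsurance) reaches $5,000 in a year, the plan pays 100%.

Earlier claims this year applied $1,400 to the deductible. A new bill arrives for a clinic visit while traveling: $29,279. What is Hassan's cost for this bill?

Deductible still to meet: $2,400 − $1,400 = $1,000.
After the $1,000 deductible portion, $29,279 − $1,000 = $28,279 is subject to coinsurance.
Traveler's 20% share of $28,279 is $5,655.80.
So the traveler owes $1,000 + $5,655.80 = $6,655.80 before any cap.
That would bring total out-of-pocket to $8,055.80, past the $5,000 cap. The traveler is capped at $5,000 − $1,400 = $3,600 on this claim.

$3,600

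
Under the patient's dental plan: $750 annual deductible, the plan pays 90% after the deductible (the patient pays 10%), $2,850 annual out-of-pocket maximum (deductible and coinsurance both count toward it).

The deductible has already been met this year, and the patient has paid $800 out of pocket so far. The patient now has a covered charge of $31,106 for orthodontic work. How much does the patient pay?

$2,050

With the deductible met, the entire $31,106 is subject to coinsurance.
10% of $31,106 = $3,110.60 falls to the patient.
That would bring total out-of-pocket to $3,910.60, past the $2,850 cap. The patient is capped at $2,850 − $800 = $2,050 on this claim.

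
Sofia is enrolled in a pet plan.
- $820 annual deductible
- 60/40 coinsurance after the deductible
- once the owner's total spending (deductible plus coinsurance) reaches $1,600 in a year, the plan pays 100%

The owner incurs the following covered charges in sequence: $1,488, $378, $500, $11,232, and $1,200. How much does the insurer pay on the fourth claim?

$11,070.40

Claim 1 — $1,488: deductible takes $820, $668 remains; coinsurance $668 × 40% = $267.20. Cost to owner: $1,087.20. OOP to date $1,087.20. Plan pays $1,488 − $1,087.20 = $400.80.
Claim 2 — $378: deductible already satisfied, so owner's share is 40% × $378 = $151.20. Cost to owner: $151.20. OOP to date $1,238.40. Insurer: $378 − $151.20 = $226.80.
Claim 3 — $500: deductible met; 40% of $500 = $200. Owner pays $200; OOP now $1,438.40. Insurer: $500 − $200 = $300.
Claim 4 — $11,232: deductible already satisfied, so owner's share is 40% × $11,232 = $4,492.80. That would push OOP to $5,931.20, over the $1,600 cap, so owner pays $1,600 − $1,438.40 = $161.60. Insurer: $11,232 − $161.60 = $11,070.40.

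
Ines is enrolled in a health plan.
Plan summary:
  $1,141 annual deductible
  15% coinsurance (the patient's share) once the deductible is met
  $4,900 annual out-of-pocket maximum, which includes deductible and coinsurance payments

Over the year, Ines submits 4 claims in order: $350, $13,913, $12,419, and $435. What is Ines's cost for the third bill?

$1,790.70

Bill 1, $350: all of it applies to the deductible. Patient owes $350 (running OOP $350).
Bill 2, $13,913: $791 to deductible, leaving $13,122; coinsurance $13,122 × 15% = $1,968.30. Patient owes $2,759.30 (running OOP $3,109.30).
Bill 3, $12,419: 15% coinsurance on $12,419 = $1,862.85. Adding that to $3,109.30 gives $4,972.15, past the $4,900 cap; patient pays only $4,900 − $3,109.30 = $1,790.70.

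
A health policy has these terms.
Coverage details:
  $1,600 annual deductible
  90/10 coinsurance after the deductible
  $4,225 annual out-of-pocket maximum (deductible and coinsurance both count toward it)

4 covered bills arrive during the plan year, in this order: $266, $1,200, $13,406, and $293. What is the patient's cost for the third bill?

$1,461.20

Bill 1, $266: all of it applies to the deductible. Patient owes $266 (running OOP $266).
Bill 2, $1,200: entire amount goes to the deductible. Patient owes $1,200 (running OOP $1,466).
Bill 3, $13,406: $134 to deductible, leaving $13,272; 10% of $13,272 = $1,327.20. Patient owes $1,461.20 (running OOP $2,927.20).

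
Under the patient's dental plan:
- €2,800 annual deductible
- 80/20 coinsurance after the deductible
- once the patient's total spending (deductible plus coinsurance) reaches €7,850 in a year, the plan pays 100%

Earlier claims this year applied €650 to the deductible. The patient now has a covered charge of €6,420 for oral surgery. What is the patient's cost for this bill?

€3,004

Deductible still to meet: €2,800 − €650 = €2,150.
The remaining €4,270 (= €6,420 − €2,150) moves to coinsurance.
20% of €4,270 = €854 falls to the patient.
So the patient owes €2,150 + €854 = €3,004 before any cap.
Cumulative spending €650 + €3,004 = €3,654 stays under the €7,850 maximum.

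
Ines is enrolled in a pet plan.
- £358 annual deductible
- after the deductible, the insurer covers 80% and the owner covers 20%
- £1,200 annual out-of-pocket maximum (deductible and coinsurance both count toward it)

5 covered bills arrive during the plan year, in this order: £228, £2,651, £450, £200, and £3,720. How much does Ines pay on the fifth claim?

#1 (£228): entire amount goes to the deductible. Cost to owner: £228. OOP to date £228.
#2 (£2,651): deductible takes £130, £2,521 remains; coinsurance £2,521 × 20% = £504.20. Owner owes £634.20 (running OOP £862.20).
#3 (£450): deductible met; 20% of £450 = £90. Owner owes £90 (running OOP £952.20).
#4 (£200): 20% coinsurance on £200 = £40. Cost to owner: £40. OOP to date £992.20.
#5 (£3,720): deductible met; 20% of £3,720 = £744. OOP would hit £1,736.20 > £1,200, so the cap limits the owner to £1,200 − £992.20 = £207.80.

£207.80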